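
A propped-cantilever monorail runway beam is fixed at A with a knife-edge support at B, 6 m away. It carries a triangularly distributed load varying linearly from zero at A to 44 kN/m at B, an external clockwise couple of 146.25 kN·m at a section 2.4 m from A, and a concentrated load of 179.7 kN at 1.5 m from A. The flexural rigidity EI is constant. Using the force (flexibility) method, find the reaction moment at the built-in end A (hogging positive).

M_A = 275.1 kN·m

Release the roller at B. Primary structure: cantilever fixed at A.
Primary-structure tip deflection at B by superposition:
  triangular load, peak 44 at the free end: 11w₀L⁴/(120EI) = 5227/EI
  clockwise couple 146.25 at a = 2.4: M₀a(2L − a)/(2EI) = 1685/EI
  point load 179.7 at a = 1.5: Pa²(3L − a)/(6EI) = 1112/EI
  δ_0 = 8024/EI
Flexibility coefficient — unit upward force at B: δ_{BB} = L³/(3EI) = 72/EI.
Compatibility at B: δ_0 − R_B·δ_{BB} = 0, so R_B = 8024/72 = 111.4 kN.
Moment equilibrium about A: M_A = Σ(load moments about A) − R_B·L = 943.8 − 111.4×6 = 275.1 kN·m.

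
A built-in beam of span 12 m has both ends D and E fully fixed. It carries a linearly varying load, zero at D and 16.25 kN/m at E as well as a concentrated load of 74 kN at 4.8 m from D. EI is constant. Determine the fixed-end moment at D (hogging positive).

M_D = 205.9 kN·m

Release both end moments; the primary structure is a simply-supported span DE with redundants M_D and M_E.
Simple-span end rotations at D and E under the given loads:
  at D: triangular load, peak 16.25: 7w₀L³/(360EI) = 546/EI
  at E: triangular load, peak 16.25: w₀L³/(45EI) = 624/EI
  at D: point load 74 at a = 4.8: Pab(L + b)/(6LEI) = 682/EI
  at E: point load 74 at a = 4.8: Pab(L + a)/(6LEI) = 596.7/EI
  θ_D0 = 1228/EI,  θ_E0 = 1221/EI
Flexibility coefficients: a unit moment at one end gives L/(3EI) there and L/(6EI) at the far end, so f₁₁ = f₂₂ = 4/EI and f₁₂ = f₂₁ = 2/EI.
Compatibility — zero rotation at each built-in end:
  4 M_D + 2 M_E = 1228
  2 M_D + 4 M_E = 1221
Solving the pair gives M_D = 205.9 kN·m and M_E = 202.2 kN·m (hogging).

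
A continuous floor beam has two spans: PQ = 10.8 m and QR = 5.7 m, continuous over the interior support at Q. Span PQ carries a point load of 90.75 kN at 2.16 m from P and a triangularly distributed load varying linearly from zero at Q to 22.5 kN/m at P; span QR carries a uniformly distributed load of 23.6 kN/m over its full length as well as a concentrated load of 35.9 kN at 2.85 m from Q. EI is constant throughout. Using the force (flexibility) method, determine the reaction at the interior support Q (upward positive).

R_Q = 199.7 kN

Insert a hinge at Q; M_Q is the redundant, and each span becomes simply supported.
Rotations at Q on the released spans (each span's end-slope, ×1/EI):
  span PQ: point load 90.75 at a = 2.16: Pab(L + a)/(6LEI) = 338.7/EI
  span PQ: triangular load, peak 22.5: 7w₀L³/(360EI) = 551.1/EI
  span QR: UDL 23.6: wL³/(24EI) = 182.1/EI
  span QR: point load 35.9 at a = 2.85: Pab(L + b)/(6LEI) = 72.9/EI
  relative rotation θ_0 = (889.8 + 255)/EI = 1145/EI
A unit hogging moment at Q produces rotation L₁/(3EI) + L₂/(3EI) = 5.5/EI.
Slope continuity at Q: θ_0 = M_Q·5.5/EI, so M_Q = 1145/5.5 = 208.2 kN·m (hogging).
Span PQ, ΣM about P with M_Q applied at Q: R_Q^{PQ}·10.8 = 633.4 + 208.2, so R_Q^{PQ} = 77.92 kN and R_P = 212.2 − 77.92 = 134.3 kN.
Span QR, ΣM about R: R_Q^{QR}·5.7 = 485.7 + 208.2, so R_Q^{QR} = 121.7 kN and R_R = 170.4 − 121.7 = 48.69 kN.
R_Q = 77.92 + 121.7 = 199.7 kN.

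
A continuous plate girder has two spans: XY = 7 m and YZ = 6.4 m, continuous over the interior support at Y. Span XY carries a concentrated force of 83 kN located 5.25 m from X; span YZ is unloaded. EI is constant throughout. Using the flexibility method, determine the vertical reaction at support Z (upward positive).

R_Z = -7.78 kN

Insert a hinge at Y; M_Y is the redundant, and each span becomes simply supported.
End slopes at the hinge Y, treating each span as simply supported:
  span XY: point load 83 at a = 5.25: Pab(L + a)/(6LEI) = 222.4/EI
  relative rotation θ_0 = (222.4 + 0)/EI = 222.4/EI
A unit hogging moment at Y produces rotation L₁/(3EI) + L₂/(3EI) = 4.467/EI.
Compatibility: M_Y·(L₁+L₂)/(3EI) = θ_0, giving M_Y = 49.79 kN·m (hogging).
Span YZ, ΣM about Z: R_Y^{YZ}·6.4 = 0 + 49.79, so R_Y^{YZ} = 7.78 kN and R_Z = 0 − 7.78 = -7.78 kN.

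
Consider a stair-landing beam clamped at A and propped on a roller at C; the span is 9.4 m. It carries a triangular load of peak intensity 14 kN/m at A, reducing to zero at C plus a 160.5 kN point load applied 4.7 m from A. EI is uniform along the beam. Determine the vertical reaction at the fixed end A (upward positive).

R_A = 163 kN

Choose R_C as the redundant. The primary structure is the cantilever fixed at A.
Free-end deflection of the primary structure under the applied loading (downward +):
  triangular load, peak 14 at the fixed end: w₀L⁴/(30EI) = 3643/EI
  point load 160.5 at a = 4.7: Pa²(3L − a)/(6EI) = 13886/EI
  δ_0 = 17530/EI
Flexibility coefficient — unit upward force at C: δ_{CC} = L³/(3EI) = 276.9/EI.
Compatibility at C: δ_0 − R_C·δ_{CC} = 0, so R_C = 17530/276.9 = 63.32 kN.
Vertical equilibrium: R_A = ΣP − R_C = 226.3 − 63.32 = 163 kN.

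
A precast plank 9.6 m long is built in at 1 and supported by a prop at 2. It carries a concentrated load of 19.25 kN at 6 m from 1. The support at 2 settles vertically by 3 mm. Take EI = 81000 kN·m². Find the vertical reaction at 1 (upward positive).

Choose R_2 as the redundant. The primary structure is the cantilever fixed at 1.
Free-end deflection of the primary structure under the applied loading (downward +):
  point load 19.25 at a = 6: Pa²(3L − a)/(6EI) = 2633/EI
Flexibility coefficient — unit upward force at 2: δ_{22} = L³/(3EI) = 294.9/EI.
With EI = 81000 kN·m²: δ_0 = 0.032511 m and δ_{22} = 0.003641 m/kN.
Compatibility — the beam at 2 must follow the support down by 0.003 m: δ_0 − R_2·δ_{22} = 0.003, so R_2 = (0.032511 − 0.003)/0.003641 = 8.105 kN.
Vertical equilibrium: R_1 = ΣP − R_2 = 19.25 − 8.105 = 11.14 kN.

R_1 = 11.14 kN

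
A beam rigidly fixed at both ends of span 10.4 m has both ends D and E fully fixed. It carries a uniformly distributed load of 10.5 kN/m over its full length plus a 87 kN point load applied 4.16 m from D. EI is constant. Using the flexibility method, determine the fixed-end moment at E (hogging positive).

M_E = 181.5 kN·m

Take the two fixed-end moments M_D, M_E as redundants; the released structure is the simple span DE.
End rotations of the released simple span under the applied load (×1/EI):
  at D: UDL 10.5: wL³/(24EI) = 492.1/EI
  at E: UDL 10.5: wL³/(24EI) = 492.1/EI
  at D: point load 87 at a = 4.16: Pab(L + b)/(6LEI) = 602.2/EI
  at E: point load 87 at a = 4.16: Pab(L + a)/(6LEI) = 527/EI
  θ_D0 = 1094/EI,  θ_E0 = 1019/EI
Flexibility coefficients: a unit moment at one end gives L/(3EI) there and L/(6EI) at the far end, so f₁₁ = f₂₂ = 3.467/EI and f₁₂ = f₂₁ = 1.733/EI.
Compatibility — zero rotation at each built-in end:
  3.467 M_D + 1.733 M_E = 1094
  1.733 M_D + 3.467 M_E = 1019
Solving the pair gives M_D = 224.9 kN·m and M_E = 181.5 kN·m (hogging).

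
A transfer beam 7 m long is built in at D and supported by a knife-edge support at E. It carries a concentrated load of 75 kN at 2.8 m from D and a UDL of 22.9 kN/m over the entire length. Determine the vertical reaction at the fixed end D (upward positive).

Take the reaction at E as the redundant and release it; the primary structure is a cantilever fixed at D.
Deflection at E on the released cantilever, summing each load's contribution:
  point load 75 at a = 2.8: Pa²(3L − a)/(6EI) = 1784/EI
  UDL 22.9: wL⁴/(8EI) = 6873/EI
  δ_0 = 8656/EI
Tip deflection under a unit load at E: L³/(3EI) = 114.3/EI.
Compatibility at E: δ_0 − R_E·δ_{EE} = 0, so R_E = 8656/114.3 = 75.71 kN.
Vertical equilibrium: R_D = ΣP − R_E = 235.3 − 75.71 = 159.6 kN.

R_D = 159.6 kN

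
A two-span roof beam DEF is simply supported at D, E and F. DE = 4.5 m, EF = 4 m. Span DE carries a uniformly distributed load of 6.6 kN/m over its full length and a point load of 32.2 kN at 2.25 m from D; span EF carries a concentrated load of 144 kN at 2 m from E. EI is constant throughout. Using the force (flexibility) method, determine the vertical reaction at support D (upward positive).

Insert a hinge at E; M_E is the redundant, and each span becomes simply supported.
End slopes at the hinge E, treating each span as simply supported:
  span DE: UDL 6.6: wL³/(24EI) = 25.06/EI
  span DE: point load 32.2 at a = 2.25: Pab(L + a)/(6LEI) = 40.75/EI
  span EF: point load 144 at a = 2: Pab(L + b)/(6LEI) = 144/EI
  relative rotation θ_0 = (65.81 + 144)/EI = 209.8/EI
A unit hogging moment at E produces rotation L₁/(3EI) + L₂/(3EI) = 2.833/EI.
Compatibility: M_E·(L₁+L₂)/(3EI) = θ_0, giving M_E = 74.05 kN·m (hogging).
Span DE, ΣM about D with M_E applied at E: R_E^{DE}·4.5 = 139.3 + 74.05, so R_E^{DE} = 47.41 kN and R_D = 61.9 − 47.41 = 14.49 kN.

R_D = 14.49 kN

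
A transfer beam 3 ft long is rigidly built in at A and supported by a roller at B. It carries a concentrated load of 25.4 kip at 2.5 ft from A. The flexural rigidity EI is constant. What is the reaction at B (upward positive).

R_B = 19.11 kip

Take the reaction at B as the redundant and release it; the primary structure is a cantilever fixed at A.
Downward deflection at the released point B due to the loads:
  point load 25.4 at a = 2.5: Pa²(3L − a)/(6EI) = 172/EI
Tip deflection under a unit load at B: L³/(3EI) = 9/EI.
The prop prevents deflection at B: R_B = δ_0/δ_{BB} = 172/9 = 19.11 kip.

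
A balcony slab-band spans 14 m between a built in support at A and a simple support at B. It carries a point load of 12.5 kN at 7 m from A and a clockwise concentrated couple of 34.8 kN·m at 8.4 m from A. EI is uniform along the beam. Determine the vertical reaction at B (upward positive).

Take the reaction at B as the redundant and release it; the primary structure is a cantilever fixed at A.
Deflection at B on the released cantilever, summing each load's contribution:
  point load 12.5 at a = 7: Pa²(3L − a)/(6EI) = 3573/EI
  clockwise couple 34.8 at a = 8.4: M₀a(2L − a)/(2EI) = 2865/EI
  δ_0 = 6438/EI
Tip deflection under a unit load at B: L³/(3EI) = 914.7/EI.
The prop prevents deflection at B: R_B = δ_0/δ_{BB} = 6438/914.7 = 7.038 kN.

R_B = 7.038 kN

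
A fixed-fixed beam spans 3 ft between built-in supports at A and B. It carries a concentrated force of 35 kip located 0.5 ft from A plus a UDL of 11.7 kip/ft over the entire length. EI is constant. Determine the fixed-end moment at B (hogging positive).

M_B = 11.21 kip·ft

Take the two fixed-end moments M_A, M_B as redundants; the released structure is the simple span AB.
Simple-span end rotations at A and B under the given loads:
  at A: point load 35 at a = 0.5: Pab(L + b)/(6LEI) = 13.37/EI
  at B: point load 35 at a = 0.5: Pab(L + a)/(6LEI) = 8.507/EI
  at A: UDL 11.7: wL³/(24EI) = 13.16/EI
  at B: UDL 11.7: wL³/(24EI) = 13.16/EI
  θ_A0 = 26.53/EI,  θ_B0 = 21.67/EI
Flexibility coefficients: a unit moment at one end gives L/(3EI) there and L/(6EI) at the far end, so f₁₁ = f₂₂ = 1/EI and f₁₂ = f₂₁ = 0.5/EI.
Compatibility — zero rotation at each built-in end:
  1 M_A + 0.5 M_B = 26.53
  0.5 M_A + 1 M_B = 21.67
Solving the pair gives M_A = 20.93 kip·ft and M_B = 11.21 kip·ft (hogging).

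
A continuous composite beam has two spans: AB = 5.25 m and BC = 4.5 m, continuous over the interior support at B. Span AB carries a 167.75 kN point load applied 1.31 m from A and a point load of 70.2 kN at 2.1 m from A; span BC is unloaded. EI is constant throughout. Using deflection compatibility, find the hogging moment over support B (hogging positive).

M_B = 88.82 kN·m

Release continuity at B by inserting a hinge; the redundant is the internal moment M_B. The primary structure is two simply-supported spans AB and BC.
Discontinuity in slope at B on the released structure — sum the simple-span end rotations:
  span AB: point load 167.75 at a = 1.31: Pab(L + a)/(6LEI) = 180.3/EI
  span AB: point load 70.2 at a = 2.1: Pab(L + a)/(6LEI) = 108.4/EI
  relative rotation θ_0 = (288.7 + 0)/EI = 288.7/EI
A unit hogging moment at B produces rotation L₁/(3EI) + L₂/(3EI) = 3.25/EI.
Slope continuity at B: θ_0 = M_B·3.25/EI, so M_B = 288.7/3.25 = 88.82 kN·m (hogging).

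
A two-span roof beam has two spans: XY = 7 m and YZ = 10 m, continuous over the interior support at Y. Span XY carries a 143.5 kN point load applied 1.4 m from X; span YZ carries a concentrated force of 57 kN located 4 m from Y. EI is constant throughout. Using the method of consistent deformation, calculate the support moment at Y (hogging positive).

Insert a hinge at Y; M_Y is the redundant, and each span becomes simply supported.
Rotations at Y on the released spans (each span's end-slope, ×1/EI):
  span XY: point load 143.5 at a = 1.4: Pab(L + a)/(6LEI) = 225/EI
  span YZ: point load 57 at a = 4: Pab(L + b)/(6LEI) = 364.8/EI
  relative rotation θ_0 = (225 + 364.8)/EI = 589.8/EI
A unit hogging moment at Y produces rotation L₁/(3EI) + L₂/(3EI) = 5.667/EI.
Compatibility: M_Y·(L₁+L₂)/(3EI) = θ_0, giving M_Y = 104.1 kN·m (hogging).

M_Y = 104.1 kN·m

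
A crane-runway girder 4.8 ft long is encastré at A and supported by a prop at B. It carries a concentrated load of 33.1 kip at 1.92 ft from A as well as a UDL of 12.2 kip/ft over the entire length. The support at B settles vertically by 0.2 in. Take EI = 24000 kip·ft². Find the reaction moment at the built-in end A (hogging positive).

M_A = 117.7 kip·ft

Remove the prop at B; the released (primary) structure is a cantilever built in at A.
Deflection at B on the released cantilever, summing each load's contribution:
  point load 33.1 at a = 1.92: Pa²(3L − a)/(6EI) = 253.8/EI
  UDL 12.2: wL⁴/(8EI) = 809.5/EI
  δ_0 = 1063/EI
Flexibility coefficient — unit upward force at B: δ_{BB} = L³/(3EI) = 36.86/EI.
With EI = 24000 kip·ft²: δ_0 = 0.044306 ft and δ_{BB} = 0.001536 ft/kip.
Compatibility — the beam at B must follow the support down by 0.01667 ft: δ_0 − R_B·δ_{BB} = 0.01667, so R_B = (0.044306 − 0.01667)/0.001536 = 17.99 kip.
Moment equilibrium about A: M_A = Σ(load moments about A) − R_B·L = 204.1 − 17.99×4.8 = 117.7 kip·ft.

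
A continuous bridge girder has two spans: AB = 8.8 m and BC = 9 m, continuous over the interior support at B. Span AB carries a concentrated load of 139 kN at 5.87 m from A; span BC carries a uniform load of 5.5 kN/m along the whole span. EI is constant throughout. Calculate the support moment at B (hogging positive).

Release continuity at B by inserting a hinge; the redundant is the internal moment M_B. The primary structure is two simply-supported spans AB and BC.
Discontinuity in slope at B on the released structure — sum the simple-span end rotations:
  span AB: point load 139 at a = 5.87: Pab(L + a)/(6LEI) = 664.2/EI
  span BC: UDL 5.5: wL³/(24EI) = 167.1/EI
  relative rotation θ_0 = (664.2 + 167.1)/EI = 831.3/EI
A unit hogging moment at B produces rotation L₁/(3EI) + L₂/(3EI) = 5.933/EI.
Compatibility: M_B·(L₁+L₂)/(3EI) = θ_0, giving M_B = 140.1 kN·m (hogging).

M_B = 140.1 kN·m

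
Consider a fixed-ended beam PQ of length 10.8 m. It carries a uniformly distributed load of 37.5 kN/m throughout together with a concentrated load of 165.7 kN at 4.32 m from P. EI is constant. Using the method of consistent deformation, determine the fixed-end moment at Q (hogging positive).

M_Q = 536.3 kN·m

Release both end moments; the primary structure is a simply-supported span PQ with redundants M_P and M_Q.
End rotations of the released simple span under the applied load (×1/EI):
  at P: UDL 37.5: wL³/(24EI) = 1968/EI
  at Q: UDL 37.5: wL³/(24EI) = 1968/EI
  at P: point load 165.7 at a = 4.32: Pab(L + b)/(6LEI) = 1237/EI
  at Q: point load 165.7 at a = 4.32: Pab(L + a)/(6LEI) = 1082/EI
  θ_P0 = 3205/EI,  θ_Q0 = 3051/EI
Flexibility coefficients: a unit moment at one end gives L/(3EI) there and L/(6EI) at the far end, so f₁₁ = f₂₂ = 3.6/EI and f₁₂ = f₂₁ = 1.8/EI.
Compatibility — zero rotation at each built-in end:
  3.6 M_P + 1.8 M_Q = 3205
  1.8 M_P + 3.6 M_Q = 3051
Solving the pair gives M_P = 622.2 kN·m and M_Q = 536.3 kN·m (hogging).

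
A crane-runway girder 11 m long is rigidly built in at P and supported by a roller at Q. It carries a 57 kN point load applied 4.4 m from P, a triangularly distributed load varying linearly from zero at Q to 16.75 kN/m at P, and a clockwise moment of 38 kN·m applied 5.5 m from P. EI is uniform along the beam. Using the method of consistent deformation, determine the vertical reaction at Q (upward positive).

Take the reaction at Q as the redundant and release it; the primary structure is a cantilever fixed at P.
Deflection at Q on the released cantilever, summing each load's contribution:
  point load 57 at a = 4.4: Pa²(3L − a)/(6EI) = 5260/EI
  triangular load, peak 16.75 at the fixed end: w₀L⁴/(30EI) = 8175/EI
  clockwise couple 38 at a = 5.5: M₀a(2L − a)/(2EI) = 1724/EI
  δ_0 = 15159/EI
Tip deflection under a unit load at Q: L³/(3EI) = 443.7/EI.
The prop prevents deflection at Q: R_Q = δ_0/δ_{QQ} = 15159/443.7 = 34.17 kN.

R_Q = 34.17 kN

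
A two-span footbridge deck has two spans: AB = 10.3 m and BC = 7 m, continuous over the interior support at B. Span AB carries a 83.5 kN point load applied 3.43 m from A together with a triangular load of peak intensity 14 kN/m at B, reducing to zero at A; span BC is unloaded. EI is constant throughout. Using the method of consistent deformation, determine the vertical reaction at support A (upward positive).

R_A = 66.64 kN

Release continuity at B by inserting a hinge; the redundant is the internal moment M_B. The primary structure is two simply-supported spans AB and BC.
End slopes at the hinge B, treating each span as simply supported:
  span AB: point load 83.5 at a = 3.43: Pab(L + a)/(6LEI) = 437.1/EI
  span AB: triangular load, peak 14: w₀L³/(45EI) = 340/EI
  relative rotation θ_0 = (777.1 + 0)/EI = 777.1/EI
A unit hogging moment at B produces rotation L₁/(3EI) + L₂/(3EI) = 5.767/EI.
Slope continuity at B: θ_0 = M_B·5.767/EI, so M_B = 777.1/5.767 = 134.8 kN·m (hogging).
Span AB, ΣM about A with M_B applied at B: R_B^{AB}·10.3 = 781.5 + 134.8, so R_B^{AB} = 88.96 kN and R_A = 155.6 − 88.96 = 66.64 kN.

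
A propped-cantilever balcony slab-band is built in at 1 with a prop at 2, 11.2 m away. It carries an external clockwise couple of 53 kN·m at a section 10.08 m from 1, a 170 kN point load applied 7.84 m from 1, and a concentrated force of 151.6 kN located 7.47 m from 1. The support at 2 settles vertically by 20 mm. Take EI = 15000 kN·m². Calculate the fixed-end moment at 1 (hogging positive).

M_1 = 492.7 kN·m

Release the roller at 2. Primary structure: cantilever fixed at 1.
Free-end deflection of the primary structure under the applied loading (downward +):
  clockwise couple 53 at a = 10.08: M₀a(2L − a)/(2EI) = 3291/EI
  point load 170 at a = 7.84: Pa²(3L − a)/(6EI) = 44862/EI
  point load 151.6 at a = 7.47: Pa²(3L − a)/(6EI) = 36841/EI
  δ_0 = 84993/EI
Tip deflection under a unit load at 2: L³/(3EI) = 468.3/EI.
With EI = 15000 kN·m²: δ_0 = 5.6662 m and δ_{22} = 0.031221 m/kN.
Compatibility — the beam at 2 must follow the support down by 0.02 m: δ_0 − R_2·δ_{22} = 0.02, so R_2 = (5.6662 − 0.02)/0.031221 = 180.8 kN.
Moment equilibrium about 1: M_1 = Σ(load moments about 1) − R_2·L = 2518 − 180.8×11.2 = 492.7 kN·m.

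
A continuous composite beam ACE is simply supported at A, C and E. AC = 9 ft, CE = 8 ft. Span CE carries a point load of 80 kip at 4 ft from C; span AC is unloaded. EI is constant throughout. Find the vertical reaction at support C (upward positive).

R_C = 53.33 kip

Insert a hinge at C; M_C is the redundant, and each span becomes simply supported.
Discontinuity in slope at C on the released structure — sum the simple-span end rotations:
  span CE: point load 80 at a = 4: Pab(L + b)/(6LEI) = 320/EI
  relative rotation θ_0 = (0 + 320)/EI = 320/EI
A unit hogging moment at C produces rotation L₁/(3EI) + L₂/(3EI) = 5.667/EI.
Slope continuity at C: θ_0 = M_C·5.667/EI, so M_C = 320/5.667 = 56.47 kip·ft (hogging).
Span AC, ΣM about A with M_C applied at C: R_C^{AC}·9 = 0 + 56.47, so R_C^{AC} = 6.275 kip and R_A = 0 − 6.275 = -6.275 kip.
Span CE, ΣM about E: R_C^{CE}·8 = 320 + 56.47, so R_C^{CE} = 47.06 kip and R_E = 80 − 47.06 = 32.94 kip.
R_C = 6.275 + 47.06 = 53.33 kip.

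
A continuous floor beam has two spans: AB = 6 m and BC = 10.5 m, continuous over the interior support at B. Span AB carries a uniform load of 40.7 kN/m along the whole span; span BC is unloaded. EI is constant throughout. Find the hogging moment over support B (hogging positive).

Release continuity at B by inserting a hinge; the redundant is the internal moment M_B. The primary structure is two simply-supported spans AB and BC.
End slopes at the hinge B, treating each span as simply supported:
  span AB: UDL 40.7: wL³/(24EI) = 366.3/EI
  relative rotation θ_0 = (366.3 + 0)/EI = 366.3/EI
A unit hogging moment at B produces rotation L₁/(3EI) + L₂/(3EI) = 5.5/EI.
Compatibility: M_B·(L₁+L₂)/(3EI) = θ_0, giving M_B = 66.6 kN·m (hogging).

M_B = 66.6 kN·m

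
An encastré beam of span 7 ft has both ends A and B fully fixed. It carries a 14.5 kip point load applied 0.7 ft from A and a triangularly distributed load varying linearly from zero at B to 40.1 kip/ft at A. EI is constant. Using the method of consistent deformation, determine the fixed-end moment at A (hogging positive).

Release both end moments; the primary structure is a simply-supported span AB with redundants M_A and M_B.
Simple-span end rotations at A and B under the given loads:
  at A: point load 14.5 at a = 0.7: Pab(L + b)/(6LEI) = 20.25/EI
  at B: point load 14.5 at a = 0.7: Pab(L + a)/(6LEI) = 11.72/EI
  at A: triangular load, peak 40.1: w₀L³/(45EI) = 305.7/EI
  at B: triangular load, peak 40.1: 7w₀L³/(360EI) = 267.4/EI
  θ_A0 = 325.9/EI,  θ_B0 = 279.2/EI
Flexibility coefficients: a unit moment at one end gives L/(3EI) there and L/(6EI) at the far end, so f₁₁ = f₂₂ = 2.333/EI and f₁₂ = f₂₁ = 1.167/EI.
Compatibility — zero rotation at each built-in end:
  2.333 M_A + 1.167 M_B = 325.9
  1.167 M_A + 2.333 M_B = 279.2
Solving the pair gives M_A = 106.5 kip·ft and M_B = 66.41 kip·ft (hogging).

M_A = 106.5 kip·ft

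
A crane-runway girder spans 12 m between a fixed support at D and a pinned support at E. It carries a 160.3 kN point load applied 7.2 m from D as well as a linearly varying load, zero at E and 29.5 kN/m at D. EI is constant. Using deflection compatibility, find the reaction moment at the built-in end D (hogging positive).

Release the roller at E. Primary structure: cantilever fixed at D.
Free-end deflection of the primary structure under the applied loading (downward +):
  point load 160.3 at a = 7.2: Pa²(3L − a)/(6EI) = 39888/EI
  triangular load, peak 29.5 at the fixed end: w₀L⁴/(30EI) = 20390/EI
  δ_0 = 60278/EI
Flexibility coefficient — unit upward force at E: δ_{EE} = L³/(3EI) = 576/EI.
The prop prevents deflection at E: R_E = δ_0/δ_{EE} = 60278/576 = 104.6 kN.
Moment equilibrium about D: M_D = Σ(load moments about D) − R_E·L = 1862 − 104.6×12 = 606.4 kN·m.

M_D = 606.4 kN·m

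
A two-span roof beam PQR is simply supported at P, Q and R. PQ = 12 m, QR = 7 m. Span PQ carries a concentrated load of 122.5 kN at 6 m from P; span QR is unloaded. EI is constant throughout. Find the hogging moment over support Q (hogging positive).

M_Q = 174.1 kN·m

Release continuity at Q by inserting a hinge; the redundant is the internal moment M_Q. The primary structure is two simply-supported spans PQ and QR.
Discontinuity in slope at Q on the released structure — sum the simple-span end rotations:
  span PQ: point load 122.5 at a = 6: Pab(L + a)/(6LEI) = 1102/EI
  relative rotation θ_0 = (1102 + 0)/EI = 1102/EI
A unit hogging moment at Q produces rotation L₁/(3EI) + L₂/(3EI) = 6.333/EI.
Slope continuity at Q: θ_0 = M_Q·6.333/EI, so M_Q = 1102/6.333 = 174.1 kN·m (hogging).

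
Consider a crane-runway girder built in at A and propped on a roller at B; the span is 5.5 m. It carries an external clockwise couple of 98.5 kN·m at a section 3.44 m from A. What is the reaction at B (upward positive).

R_B = 23.1 kN

Take the reaction at B as the redundant and release it; the primary structure is a cantilever fixed at A.
Deflection at B on the released cantilever, summing each load's contribution:
  clockwise couple 98.5 at a = 3.44: M₀a(2L − a)/(2EI) = 1281/EI
Flexibility coefficient — unit upward force at B: δ_{BB} = L³/(3EI) = 55.46/EI.
The prop prevents deflection at B: R_B = δ_0/δ_{BB} = 1281/55.46 = 23.1 kN.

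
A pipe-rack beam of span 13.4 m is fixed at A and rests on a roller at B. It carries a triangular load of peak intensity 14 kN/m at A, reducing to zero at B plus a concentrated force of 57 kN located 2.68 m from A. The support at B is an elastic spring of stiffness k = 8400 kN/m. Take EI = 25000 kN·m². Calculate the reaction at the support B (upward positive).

Remove the prop at B; the released (primary) structure is a cantilever built in at A.
Primary-structure tip deflection at B by superposition:
  triangular load, peak 14 at the fixed end: w₀L⁴/(30EI) = 15046/EI
  point load 57 at a = 2.68: Pa²(3L − a)/(6EI) = 2560/EI
  δ_0 = 17606/EI
Tip deflection under a unit load at B: L³/(3EI) = 802/EI.
With EI = 25000 kN·m²: δ_0 = 0.70425 m and δ_{BB} = 0.032081 m/kN.
Compatibility — the spring shortens by R_B/k under the reaction it provides: δ_0 − R_B·δ_{BB} = R_B/k. With 1/k = 0.000119 m/kN, R_B = δ_0 / (δ_{BB} + 1/k) = 0.70425 / (0.032081 + 0.000119) = 21.87 kN.

R_B = 21.87 kN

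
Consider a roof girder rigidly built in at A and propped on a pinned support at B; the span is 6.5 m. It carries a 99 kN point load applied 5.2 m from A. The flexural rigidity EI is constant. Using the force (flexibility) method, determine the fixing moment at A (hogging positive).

Take the reaction at B as the redundant and release it; the primary structure is a cantilever fixed at A.
Downward deflection at the released point B due to the loads:
  point load 99 at a = 5.2: Pa²(3L − a)/(6EI) = 6380/EI
Flexibility coefficient — unit upward force at B: δ_{BB} = L³/(3EI) = 91.54/EI.
The prop prevents deflection at B: R_B = δ_0/δ_{BB} = 6380/91.54 = 69.7 kN.
Moment equilibrium about A: M_A = Σ(load moments about A) − R_B·L = 514.8 − 69.7×6.5 = 61.78 kN·m.

M_A = 61.78 kN·m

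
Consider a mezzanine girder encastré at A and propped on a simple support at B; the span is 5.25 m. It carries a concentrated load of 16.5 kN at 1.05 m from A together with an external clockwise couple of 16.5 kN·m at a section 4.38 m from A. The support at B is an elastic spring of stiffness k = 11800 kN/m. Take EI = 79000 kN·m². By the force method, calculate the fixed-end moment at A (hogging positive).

M_A = 8.429 kN·m

Take the reaction at B as the redundant and release it; the primary structure is a cantilever fixed at A.
Primary-structure tip deflection at B by superposition:
  point load 16.5 at a = 1.05: Pa²(3L − a)/(6EI) = 44.57/EI
  clockwise couple 16.5 at a = 4.38: M₀a(2L − a)/(2EI) = 221.1/EI
  δ_0 = 265.7/EI
Flexibility coefficient — unit upward force at B: δ_{BB} = L³/(3EI) = 48.23/EI.
With EI = 79000 kN·m²: δ_0 = 0.003363 m and δ_{BB} = 0.000611 m/kN.
Compatibility — the spring shortens by R_B/k under the reaction it provides: δ_0 − R_B·δ_{BB} = R_B/k. With 1/k = 0.000085 m/kN, R_B = δ_0 / (δ_{BB} + 1/k) = 0.003363 / (0.000611 + 0.000085) = 4.837 kN.
Moment equilibrium about A: M_A = Σ(load moments about A) − R_B·L = 33.83 − 4.837×5.25 = 8.429 kN·m.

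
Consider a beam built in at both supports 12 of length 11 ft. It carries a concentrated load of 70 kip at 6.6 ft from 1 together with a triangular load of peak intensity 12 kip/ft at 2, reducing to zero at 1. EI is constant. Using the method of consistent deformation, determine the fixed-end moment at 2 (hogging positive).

Take the two fixed-end moments M_1, M_2 as redundants; the released structure is the simple span 12.
End rotations of the released simple span under the applied load (×1/EI):
  at 1: point load 70 at a = 6.6: Pab(L + b)/(6LEI) = 474.3/EI
  at 2: point load 70 at a = 6.6: Pab(L + a)/(6LEI) = 542.1/EI
  at 1: triangular load, peak 12: 7w₀L³/(360EI) = 310.6/EI
  at 2: triangular load, peak 12: w₀L³/(45EI) = 354.9/EI
  θ_10 = 784.9/EI,  θ_20 = 897/EI
Flexibility coefficients: a unit moment at one end gives L/(3EI) there and L/(6EI) at the far end, so f₁₁ = f₂₂ = 3.667/EI and f₁₂ = f₂₁ = 1.833/EI.
Compatibility — zero rotation at each built-in end:
  3.667 M_1 + 1.833 M_2 = 784.9
  1.833 M_1 + 3.667 M_2 = 897
Solving the pair gives M_1 = 122.3 kip·ft and M_2 = 183.5 kip·ft (hogging).

M_2 = 183.5 kip·ft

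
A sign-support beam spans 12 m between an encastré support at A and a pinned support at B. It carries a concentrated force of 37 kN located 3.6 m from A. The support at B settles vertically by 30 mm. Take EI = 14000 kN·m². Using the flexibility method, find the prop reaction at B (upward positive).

Choose R_B as the redundant. The primary structure is the cantilever fixed at A.
Free-end deflection of the primary structure under the applied loading (downward +):
  point load 37 at a = 3.6: Pa²(3L − a)/(6EI) = 2589/EI
Tip deflection under a unit load at B: L³/(3EI) = 576/EI.
With EI = 14000 kN·m²: δ_0 = 0.18496 m and δ_{BB} = 0.041143 m/kN.
Compatibility — the beam at B must follow the support down by 0.03 m: δ_0 − R_B·δ_{BB} = 0.03, so R_B = (0.18496 − 0.03)/0.041143 = 3.766 kN.

R_B = 3.766 kN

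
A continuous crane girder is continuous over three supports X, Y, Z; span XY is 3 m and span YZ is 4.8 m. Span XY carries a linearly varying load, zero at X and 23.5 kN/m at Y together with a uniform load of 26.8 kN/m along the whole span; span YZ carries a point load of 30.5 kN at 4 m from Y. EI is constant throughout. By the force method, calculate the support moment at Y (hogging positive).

M_Y = 24.32 kN·m

Take M_Y as the redundant. Released structure: two simple spans XY and YZ with a hinge at Y.
End slopes at the hinge Y, treating each span as simply supported:
  span XY: triangular load, peak 23.5: w₀L³/(45EI) = 14.1/EI
  span XY: UDL 26.8: wL³/(24EI) = 30.15/EI
  span YZ: point load 30.5 at a = 4: Pab(L + b)/(6LEI) = 18.98/EI
  relative rotation θ_0 = (44.25 + 18.98)/EI = 63.23/EI
A unit hogging moment at Y produces rotation L₁/(3EI) + L₂/(3EI) = 2.6/EI.
Compatibility: M_Y·(L₁+L₂)/(3EI) = θ_0, giving M_Y = 24.32 kN·m (hogging).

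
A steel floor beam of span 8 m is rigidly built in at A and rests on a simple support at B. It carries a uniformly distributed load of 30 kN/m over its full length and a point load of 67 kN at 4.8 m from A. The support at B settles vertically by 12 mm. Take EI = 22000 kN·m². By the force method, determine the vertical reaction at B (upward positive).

Release the roller at B. Primary structure: cantilever fixed at A.
Primary-structure tip deflection at B by superposition:
  UDL 30: wL⁴/(8EI) = 15360/EI
  point load 67 at a = 4.8: Pa²(3L − a)/(6EI) = 4940/EI
  δ_0 = 20300/EI
Flexibility coefficient — unit upward force at B: δ_{BB} = L³/(3EI) = 170.7/EI.
With EI = 22000 kN·m²: δ_0 = 0.92272 m and δ_{BB} = 0.007758 m/kN.
Compatibility — the beam at B must follow the support down by 0.012 m: δ_0 − R_B·δ_{BB} = 0.012, so R_B = (0.92272 − 0.012)/0.007758 = 117.4 kN.

R_B = 117.4 kN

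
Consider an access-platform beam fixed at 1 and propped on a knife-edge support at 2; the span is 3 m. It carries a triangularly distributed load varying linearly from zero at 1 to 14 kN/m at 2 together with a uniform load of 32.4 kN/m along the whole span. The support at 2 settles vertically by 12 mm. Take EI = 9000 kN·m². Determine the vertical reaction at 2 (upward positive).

Remove the prop at 2; the released (primary) structure is a cantilever built in at 1.
Deflection at 2 on the released cantilever, summing each load's contribution:
  triangular load, peak 14 at the free end: 11w₀L⁴/(120EI) = 104/EI
  UDL 32.4: wL⁴/(8EI) = 328.1/EI
  δ_0 = 432/EI
Tip deflection under a unit load at 2: L³/(3EI) = 9/EI.
With EI = 9000 kN·m²: δ_0 = 0.048 m and δ_{22} = 0.001 m/kN.
Compatibility — the beam at 2 must follow the support down by 0.012 m: δ_0 − R_2·δ_{22} = 0.012, so R_2 = (0.048 − 0.012)/0.001 = 36 kN.

R_2 = 36 kN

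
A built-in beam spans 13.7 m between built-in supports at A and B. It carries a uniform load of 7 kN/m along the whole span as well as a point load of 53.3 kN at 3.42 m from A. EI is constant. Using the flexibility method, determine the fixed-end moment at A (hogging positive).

M_A = 212.1 kN·m

Take the two fixed-end moments M_A, M_B as redundants; the released structure is the simple span AB.
On the primary (simply-supported) span, the end slopes from the loading are:
  at A: UDL 7: wL³/(24EI) = 750/EI
  at B: UDL 7: wL³/(24EI) = 750/EI
  at A: point load 53.3 at a = 3.42: Pab(L + b)/(6LEI) = 546.7/EI
  at B: point load 53.3 at a = 3.42: Pab(L + a)/(6LEI) = 390.3/EI
  θ_A0 = 1297/EI,  θ_B0 = 1140/EI
Flexibility coefficients: a unit moment at one end gives L/(3EI) there and L/(6EI) at the far end, so f₁₁ = f₂₂ = 4.567/EI and f₁₂ = f₂₁ = 2.283/EI.
Compatibility — zero rotation at each built-in end:
  4.567 M_A + 2.283 M_B = 1297
  2.283 M_A + 4.567 M_B = 1140
Solving the pair gives M_A = 212.1 kN·m and M_B = 143.6 kN·m (hogging).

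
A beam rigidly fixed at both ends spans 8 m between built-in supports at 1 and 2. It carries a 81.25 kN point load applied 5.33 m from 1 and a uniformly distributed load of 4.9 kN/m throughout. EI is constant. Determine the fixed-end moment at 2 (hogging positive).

Take the two fixed-end moments M_1, M_2 as redundants; the released structure is the simple span 12.
End rotations of the released simple span under the applied load (×1/EI):
  at 1: point load 81.25 at a = 5.33: Pab(L + b)/(6LEI) = 257/EI
  at 2: point load 81.25 at a = 5.33: Pab(L + a)/(6LEI) = 321.1/EI
  at 1: UDL 4.9: wL³/(24EI) = 104.5/EI
  at 2: UDL 4.9: wL³/(24EI) = 104.5/EI
  θ_10 = 361.6/EI,  θ_20 = 425.6/EI
Flexibility coefficients: a unit moment at one end gives L/(3EI) there and L/(6EI) at the far end, so f₁₁ = f₂₂ = 2.667/EI and f₁₂ = f₂₁ = 1.333/EI.
Compatibility — zero rotation at each built-in end:
  2.667 M_1 + 1.333 M_2 = 361.6
  1.333 M_1 + 2.667 M_2 = 425.6
Solving the pair gives M_1 = 74.37 kN·m and M_2 = 122.4 kN·m (hogging).

M_2 = 122.4 kN·m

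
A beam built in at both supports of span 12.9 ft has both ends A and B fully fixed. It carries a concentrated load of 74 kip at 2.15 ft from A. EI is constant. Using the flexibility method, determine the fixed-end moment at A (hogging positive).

M_A = 110.5 kip·ft

Take the two fixed-end moments M_A, M_B as redundants; the released structure is the simple span AB.
On the primary (simply-supported) span, the end slopes from the loading are:
  at A: point load 74 at a = 2.15: Pab(L + b)/(6LEI) = 522.6/EI
  at B: point load 74 at a = 2.15: Pab(L + a)/(6LEI) = 332.6/EI
  θ_A0 = 522.6/EI,  θ_B0 = 332.6/EI
Flexibility coefficients: a unit moment at one end gives L/(3EI) there and L/(6EI) at the far end, so f₁₁ = f₂₂ = 4.3/EI and f₁₂ = f₂₁ = 2.15/EI.
Compatibility — zero rotation at each built-in end:
  4.3 M_A + 2.15 M_B = 522.6
  2.15 M_A + 4.3 M_B = 332.6
Solving the pair gives M_A = 110.5 kip·ft and M_B = 22.1 kip·ft (hogging).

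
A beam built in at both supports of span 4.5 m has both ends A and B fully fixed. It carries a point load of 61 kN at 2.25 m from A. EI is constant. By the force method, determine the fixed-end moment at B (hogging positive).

Release both end moments; the primary structure is a simply-supported span AB with redundants M_A and M_B.
On the primary (simply-supported) span, the end slopes from the loading are:
  at A: point load 61 at a = 2.25: Pab(L + b)/(6LEI) = 77.2/EI
  at B: point load 61 at a = 2.25: Pab(L + a)/(6LEI) = 77.2/EI
  θ_A0 = 77.2/EI,  θ_B0 = 77.2/EI
Flexibility coefficients: a unit moment at one end gives L/(3EI) there and L/(6EI) at the far end, so f₁₁ = f₂₂ = 1.5/EI and f₁₂ = f₂₁ = 0.75/EI.
Compatibility — zero rotation at each built-in end:
  1.5 M_A + 0.75 M_B = 77.2
  0.75 M_A + 1.5 M_B = 77.2
Solving the pair gives M_A = 34.31 kN·m and M_B = 34.31 kN·m (hogging).

M_B = 34.31 kN·m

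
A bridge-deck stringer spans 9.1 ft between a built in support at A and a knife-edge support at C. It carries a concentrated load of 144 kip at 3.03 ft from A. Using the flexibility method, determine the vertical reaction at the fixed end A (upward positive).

R_A = 122.7 kip

Release the roller at C. Primary structure: cantilever fixed at A.
Deflection at C on the released cantilever, summing each load's contribution:
  point load 144 at a = 3.03: Pa²(3L − a)/(6EI) = 5348/EI
Flexibility coefficient — unit upward force at C: δ_{CC} = L³/(3EI) = 251.2/EI.
Compatibility at C: δ_0 − R_C·δ_{CC} = 0, so R_C = 5348/251.2 = 21.29 kip.
Vertical equilibrium: R_A = ΣP − R_C = 144 − 21.29 = 122.7 kip.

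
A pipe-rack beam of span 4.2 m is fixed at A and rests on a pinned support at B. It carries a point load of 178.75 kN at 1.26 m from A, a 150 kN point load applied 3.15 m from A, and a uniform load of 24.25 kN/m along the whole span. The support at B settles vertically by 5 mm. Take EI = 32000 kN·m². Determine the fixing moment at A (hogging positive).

M_A = 288.5 kN·m

Release the roller at B. Primary structure: cantilever fixed at A.
Downward deflection at the released point B due to the loads:
  point load 178.75 at a = 1.26: Pa²(3L − a)/(6EI) = 536.4/EI
  point load 150 at a = 3.15: Pa²(3L − a)/(6EI) = 2344/EI
  UDL 24.25: wL⁴/(8EI) = 943.2/EI
  δ_0 = 3824/EI
Flexibility coefficient — unit upward force at B: δ_{BB} = L³/(3EI) = 24.7/EI.
With EI = 32000 kN·m²: δ_0 = 0.11949 m and δ_{BB} = 0.000772 m/kN.
Compatibility — the beam at B must follow the support down by 0.005 m: δ_0 − R_B·δ_{BB} = 0.005, so R_B = (0.11949 − 0.005)/0.000772 = 148.4 kN.
Moment equilibrium about A: M_A = Σ(load moments about A) − R_B·L = 911.6 − 148.4×4.2 = 288.5 kN·m.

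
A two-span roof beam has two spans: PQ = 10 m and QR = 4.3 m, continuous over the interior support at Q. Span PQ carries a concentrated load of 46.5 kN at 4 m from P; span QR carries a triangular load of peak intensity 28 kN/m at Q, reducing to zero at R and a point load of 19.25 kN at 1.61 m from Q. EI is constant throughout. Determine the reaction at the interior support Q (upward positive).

Release continuity at Q by inserting a hinge; the redundant is the internal moment M_Q. The primary structure is two simply-supported spans PQ and QR.
Discontinuity in slope at Q on the released structure — sum the simple-span end rotations:
  span PQ: point load 46.5 at a = 4: Pab(L + a)/(6LEI) = 260.4/EI
  span QR: triangular load, peak 28: w₀L³/(45EI) = 49.47/EI
  span QR: point load 19.25 at a = 1.61: Pab(L + b)/(6LEI) = 22.59/EI
  relative rotation θ_0 = (260.4 + 72.06)/EI = 332.5/EI
A unit hogging moment at Q produces rotation L₁/(3EI) + L₂/(3EI) = 4.767/EI.
Compatibility: M_Q·(L₁+L₂)/(3EI) = θ_0, giving M_Q = 69.75 kN·m (hogging).
Span PQ, ΣM about P with M_Q applied at Q: R_Q^{PQ}·10 = 186 + 69.75, so R_Q^{PQ} = 25.57 kN and R_P = 46.5 − 25.57 = 20.93 kN.
Span QR, ΣM about R: R_Q^{QR}·4.3 = 224.4 + 69.75, so R_Q^{QR} = 68.4 kN and R_R = 79.45 − 68.4 = 11.05 kN.
R_Q = 25.57 + 68.4 = 93.97 kN.

R_Q = 93.97 kN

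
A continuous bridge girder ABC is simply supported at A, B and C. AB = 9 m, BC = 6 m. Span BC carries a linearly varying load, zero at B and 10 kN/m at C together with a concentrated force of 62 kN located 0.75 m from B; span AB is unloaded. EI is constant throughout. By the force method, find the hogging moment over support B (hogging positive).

M_B = 23.66 kN·m

Insert a hinge at B; M_B is the redundant, and each span becomes simply supported.
Rotations at B on the released spans (each span's end-slope, ×1/EI):
  span BC: triangular load, peak 10: 7w₀L³/(360EI) = 42/EI
  span BC: point load 62 at a = 0.75: Pab(L + b)/(6LEI) = 76.29/EI
  relative rotation θ_0 = (0 + 118.3)/EI = 118.3/EI
A unit hogging moment at B produces rotation L₁/(3EI) + L₂/(3EI) = 5/EI.
Slope continuity at B: θ_0 = M_B·5/EI, so M_B = 118.3/5 = 23.66 kN·m (hogging).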